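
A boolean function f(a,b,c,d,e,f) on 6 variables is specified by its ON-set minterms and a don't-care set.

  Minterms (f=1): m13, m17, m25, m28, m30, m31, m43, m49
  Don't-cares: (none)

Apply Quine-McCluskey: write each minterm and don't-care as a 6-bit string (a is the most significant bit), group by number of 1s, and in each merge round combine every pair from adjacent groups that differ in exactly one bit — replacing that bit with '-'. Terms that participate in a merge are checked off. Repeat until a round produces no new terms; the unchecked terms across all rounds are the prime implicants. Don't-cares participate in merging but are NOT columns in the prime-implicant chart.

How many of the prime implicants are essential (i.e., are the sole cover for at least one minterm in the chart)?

size-2^0 implicants → 001101  010001(✓)  011001(✓)  011100(✓)  011110(✓)  011111(✓)  101011  110001(✓)
size-2^1 implicants → -10001  01-001  0111-0  01111-
Unchecked terms (primes): -10001, 001101, 01-001, 0111-0, 01111-, 101011
Minterm coverage:
  m13 ⊆ 001101 [E]
  m17 ⊆ -10001,01-001
  m25 ⊆ 01-001 [E]
  m28 ⊆ 0111-0 [E]
  m30 ⊆ 0111-0,01111-
  m31 ⊆ 01111- [E]
  m43 ⊆ 101011 [E]
  m49 ⊆ -10001 [E]
E = {-10001, 001101, 01-001, 0111-0, 01111-, 101011}

6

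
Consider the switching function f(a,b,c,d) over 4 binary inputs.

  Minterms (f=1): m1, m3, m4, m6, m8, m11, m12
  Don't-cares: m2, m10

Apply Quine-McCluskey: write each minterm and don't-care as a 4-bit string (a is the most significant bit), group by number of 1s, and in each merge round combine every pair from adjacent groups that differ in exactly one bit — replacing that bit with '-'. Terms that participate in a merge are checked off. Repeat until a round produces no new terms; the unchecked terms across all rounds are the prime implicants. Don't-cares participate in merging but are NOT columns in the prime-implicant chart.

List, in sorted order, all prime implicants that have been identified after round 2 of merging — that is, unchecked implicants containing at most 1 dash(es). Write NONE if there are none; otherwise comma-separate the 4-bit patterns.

-100, 0-10, 00-1, 01-0, 1-00, 10-0

Round 0: 0001✓ 0010✓ 0011✓ 0100✓ 0110✓ 1000✓ 1010✓ 1011✓ 1100✓
Round 1: -010✓ -011✓ -100 0-10 00-1 001-✓ 01-0 1-00 10-0 101-✓
Round 2: -01-
PIs = {-01-, -100, 0-10, 00-1, 01-0, 1-00, 10-0}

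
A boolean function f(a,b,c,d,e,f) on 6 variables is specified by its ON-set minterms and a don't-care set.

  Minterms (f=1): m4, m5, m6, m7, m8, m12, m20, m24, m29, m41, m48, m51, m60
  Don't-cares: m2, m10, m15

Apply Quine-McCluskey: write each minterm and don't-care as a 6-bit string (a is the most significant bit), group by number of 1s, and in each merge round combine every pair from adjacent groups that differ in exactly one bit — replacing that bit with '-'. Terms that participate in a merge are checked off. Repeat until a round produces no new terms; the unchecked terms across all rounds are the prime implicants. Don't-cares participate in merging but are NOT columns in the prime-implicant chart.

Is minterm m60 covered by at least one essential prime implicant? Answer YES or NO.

YES

[col 0] 000010*, 000100*, 000101*, 000110*, 000111*, 001000*, 001010*, 001100*, 001111*, 010100*, 011000*, 011101, 101001, 110000, 110011, 111100
[col 1] 0-0100, 0-1000, 00-010, 00-100, 00-111, 000-10, 0001-0*, 0001-1*, 00010-*, 00011-*, 001-00, 0010-0
[col 2] 0001--
Prime implicants: 0-0100, 0-1000, 00-010, 00-100, 00-111, 000-10, 0001--, 001-00, 0010-0, 011101, 101001, 110000, 110011, 111100
PI chart (minterm → PIs covering it):
  4 | 0-0100,00-100,0001--
  5 | 0001--  (sole → essential)
  6 | 000-10,0001--
  7 | 00-111,0001--
  8 | 0-1000,001-00,0010-0
  12 | 00-100,001-00
  20 | 0-0100  (sole → essential)
  24 | 0-1000  (sole → essential)
  29 | 011101  (sole → essential)
  41 | 101001  (sole → essential)
  48 | 110000  (sole → essential)
  51 | 110011  (sole → essential)
  60 | 111100  (sole → essential)
Essential prime implicants: 0-0100, 0-1000, 0001--, 011101, 101001, 110000, 110011, 111100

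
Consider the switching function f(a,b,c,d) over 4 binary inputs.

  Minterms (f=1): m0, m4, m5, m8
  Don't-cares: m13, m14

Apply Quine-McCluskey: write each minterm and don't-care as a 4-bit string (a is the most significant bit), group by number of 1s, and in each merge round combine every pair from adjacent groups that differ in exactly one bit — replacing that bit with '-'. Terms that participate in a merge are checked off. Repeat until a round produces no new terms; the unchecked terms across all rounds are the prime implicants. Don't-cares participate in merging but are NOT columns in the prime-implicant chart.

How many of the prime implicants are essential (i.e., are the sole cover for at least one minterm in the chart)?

[col 0] 0000*, 0100*, 0101*, 1000*, 1101*, 1110
[col 1] -000, -101, 0-00, 010-
Prime implicants: -000, -101, 0-00, 010-, 1110
PI chart (minterm → PIs covering it):
  0 | -000,0-00
  4 | 0-00,010-
  5 | -101,010-
  8 | -000  (sole → essential)
Essential prime implicants: -000

1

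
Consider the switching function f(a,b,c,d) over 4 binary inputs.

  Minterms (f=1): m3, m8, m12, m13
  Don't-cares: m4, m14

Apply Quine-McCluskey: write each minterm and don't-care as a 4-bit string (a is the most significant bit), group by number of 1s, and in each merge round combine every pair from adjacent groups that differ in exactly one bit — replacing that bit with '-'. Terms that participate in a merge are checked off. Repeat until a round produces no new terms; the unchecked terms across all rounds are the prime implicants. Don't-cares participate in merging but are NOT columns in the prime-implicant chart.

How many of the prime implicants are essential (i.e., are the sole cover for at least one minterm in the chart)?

size-2^0 implicants → 0011  0100(✓)  1000(✓)  1100(✓)  1101(✓)  1110(✓)
size-2^1 implicants → -100  1-00  11-0  110-
Unchecked terms (primes): -100, 0011, 1-00, 11-0, 110-
Minterm coverage:
  m3 ⊆ 0011 [E]
  m8 ⊆ 1-00 [E]
  m12 ⊆ -100,1-00,11-0,110-
  m13 ⊆ 110- [E]
E = {0011, 1-00, 110-}

3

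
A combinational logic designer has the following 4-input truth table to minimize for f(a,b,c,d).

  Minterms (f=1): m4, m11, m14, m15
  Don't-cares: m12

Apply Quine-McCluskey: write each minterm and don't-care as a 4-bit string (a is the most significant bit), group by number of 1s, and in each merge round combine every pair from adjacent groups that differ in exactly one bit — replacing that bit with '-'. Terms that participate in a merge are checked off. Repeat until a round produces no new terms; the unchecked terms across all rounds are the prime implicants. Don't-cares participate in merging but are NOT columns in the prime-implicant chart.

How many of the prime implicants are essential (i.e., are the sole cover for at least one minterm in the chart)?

2

[col 0] 0100*, 1011*, 1100*, 1110*, 1111*
[col 1] -100, 1-11, 11-0, 111-
Prime implicants: -100, 1-11, 11-0, 111-
PI chart (minterm → PIs covering it):
  4 | -100  (sole → essential)
  11 | 1-11  (sole → essential)
  14 | 11-0,111-
  15 | 1-11,111-
Essential prime implicants: -100, 1-11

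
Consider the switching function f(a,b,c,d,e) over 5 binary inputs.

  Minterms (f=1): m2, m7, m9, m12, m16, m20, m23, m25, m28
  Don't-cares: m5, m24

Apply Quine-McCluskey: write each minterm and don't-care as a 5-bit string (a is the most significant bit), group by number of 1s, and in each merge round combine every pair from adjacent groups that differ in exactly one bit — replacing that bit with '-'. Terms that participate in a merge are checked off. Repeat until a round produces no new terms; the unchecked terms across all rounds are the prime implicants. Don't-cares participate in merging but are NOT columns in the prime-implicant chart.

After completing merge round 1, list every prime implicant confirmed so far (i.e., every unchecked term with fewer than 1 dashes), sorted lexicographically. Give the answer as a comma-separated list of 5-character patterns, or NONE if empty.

size-2^0 implicants → 00010  00101(✓)  00111(✓)  01001(✓)  01100(✓)  10000(✓)  10100(✓)  10111(✓)  11000(✓)  11001(✓)  11100(✓)
size-2^1 implicants → -0111  -1001  -1100  001-1  1-000(✓)  1-100(✓)  10-00(✓)  11-00(✓)  1100-
size-2^2 implicants → 1--00
Unchecked terms (primes): -0111, -1001, -1100, 00010, 001-1, 1--00, 1100-

00010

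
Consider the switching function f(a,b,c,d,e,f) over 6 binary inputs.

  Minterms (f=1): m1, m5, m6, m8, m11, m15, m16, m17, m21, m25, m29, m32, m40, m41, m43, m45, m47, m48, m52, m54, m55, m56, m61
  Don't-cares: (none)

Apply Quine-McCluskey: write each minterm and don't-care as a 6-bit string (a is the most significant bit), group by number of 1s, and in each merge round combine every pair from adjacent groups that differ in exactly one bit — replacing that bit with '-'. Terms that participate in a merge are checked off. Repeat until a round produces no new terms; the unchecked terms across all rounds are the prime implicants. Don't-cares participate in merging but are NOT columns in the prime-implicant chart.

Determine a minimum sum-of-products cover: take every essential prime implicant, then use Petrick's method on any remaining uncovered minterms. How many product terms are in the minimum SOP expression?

11

Round 0: 000001✓ 000101✓ 000110 001000✓ 001011✓ 001111✓ 010000✓ 010001✓ 010101✓ 011001✓ 011101✓ 100000✓ 101000✓ 101001✓ 101011✓ 101101✓ 101111✓ 110000✓ 110100✓ 110110✓ 110111✓ 111000✓ 111101✓
Round 1: -01000 -01011✓ -01111✓ -10000 -11101 0-0001✓ 0-0101✓ 000-01✓ 001-11✓ 01-001✓ 01-101✓ 010-01✓ 01000- 011-01✓ 1-0000✓ 1-1000✓ 1-1101 10-000✓ 101-01✓ 101-11✓ 1010-1✓ 10100- 1011-1✓ 11-000✓ 110-00 1101-0 11011-
Round 2: -01-11 0-0-01 01--01 1--000 101--1
PIs = {-01-11, -01000, -10000, -11101, 0-0-01, 000110, 01--01, 01000-, 1--000, 1-1101, 101--1, 10100-, 110-00, 1101-0, 11011-}
Coverage chart:
  m1: 0-0-01 ←essential
  m5: 0-0-01 ←essential
  m6: 000110 ←essential
  m8: -01000 ←essential
  m11: -01-11 ←essential
  m15: -01-11 ←essential
  m16: -10000,01000-
  m17: 0-0-01,01--01,01000-
  m21: 0-0-01,01--01
  m25: 01--01 ←essential
  m29: -11101,01--01
  m32: 1--000 ←essential
  m40: -01000,1--000,10100-
  m41: 101--1,10100-
  m43: -01-11,101--1
  m45: 1-1101,101--1
  m47: -01-11,101--1
  m48: -10000,1--000,110-00
  m52: 110-00,1101-0
  m54: 1101-0,11011-
  m55: 11011- ←essential
  m56: 1--000 ←essential
  m61: -11101,1-1101
Essential: -01-11, -01000, 0-0-01, 000110, 01--01, 1--000, 11011-
Petrick residual → -10000, -11101, 101--1, 110-00
Min cover (11 terms): b'cef + b'cd'e'f' + bc'd'e'f' + bcde'f + a'c'e'f + a'b'c'def' + a'be'f + ad'e'f' + ab'cf + abc'e'f' + abc'de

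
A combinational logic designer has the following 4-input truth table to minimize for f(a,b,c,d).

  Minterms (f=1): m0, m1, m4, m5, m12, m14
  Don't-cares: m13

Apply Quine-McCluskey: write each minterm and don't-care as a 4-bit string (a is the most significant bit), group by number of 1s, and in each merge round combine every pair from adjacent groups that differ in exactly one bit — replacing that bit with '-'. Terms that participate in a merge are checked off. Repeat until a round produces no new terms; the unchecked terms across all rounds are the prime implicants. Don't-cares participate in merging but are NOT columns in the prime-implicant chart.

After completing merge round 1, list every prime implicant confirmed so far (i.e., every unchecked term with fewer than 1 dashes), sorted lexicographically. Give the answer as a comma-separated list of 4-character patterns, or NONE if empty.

Round 0: 0000✓ 0001✓ 0100✓ 0101✓ 1100✓ 1101✓ 1110✓
Round 1: -100✓ -101✓ 0-00✓ 0-01✓ 000-✓ 010-✓ 11-0 110-✓
Round 2: -10- 0-0-
PIs = {-10-, 0-0-, 11-0}

NONE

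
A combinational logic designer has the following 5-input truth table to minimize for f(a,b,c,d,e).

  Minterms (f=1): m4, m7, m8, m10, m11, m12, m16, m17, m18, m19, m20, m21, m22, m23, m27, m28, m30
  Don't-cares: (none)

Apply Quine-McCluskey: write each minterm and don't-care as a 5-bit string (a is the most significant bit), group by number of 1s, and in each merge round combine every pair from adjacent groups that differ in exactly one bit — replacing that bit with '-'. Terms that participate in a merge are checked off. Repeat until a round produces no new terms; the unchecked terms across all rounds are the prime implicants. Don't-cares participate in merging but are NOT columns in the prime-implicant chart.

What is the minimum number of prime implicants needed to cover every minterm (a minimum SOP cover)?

[col 0] 00100*, 00111*, 01000*, 01010*, 01011*, 01100*, 10000*, 10001*, 10010*, 10011*, 10100*, 10101*, 10110*, 10111*, 11011*, 11100*, 11110*
[col 1] -0100*, -0111, -1011, -1100*, 0-100*, 01-00, 010-0, 0101-, 1-011, 1-100*, 1-110*, 10-00*, 10-01*, 10-10*, 10-11*, 100-0*, 100-1*, 1000-*, 1001-*, 101-0*, 101-1*, 1010-*, 1011-*, 111-0*
[col 2] --100, 1-1-0, 10--0*, 10--1*, 10-0-*, 10-1-*, 100--*, 101--*
[col 3] 10---
Prime implicants: --100, -0111, -1011, 01-00, 010-0, 0101-, 1-011, 1-1-0, 10---
PI chart (minterm → PIs covering it):
  4 | --100  (sole → essential)
  7 | -0111  (sole → essential)
  8 | 01-00,010-0
  10 | 010-0,0101-
  11 | -1011,0101-
  12 | --100,01-00
  16 | 10---  (sole → essential)
  17 | 10---  (sole → essential)
  18 | 10---  (sole → essential)
  19 | 1-011,10---
  20 | --100,1-1-0,10---
  21 | 10---  (sole → essential)
  22 | 1-1-0,10---
  23 | -0111,10---
  27 | -1011,1-011
  28 | --100,1-1-0
  30 | 1-1-0  (sole → essential)
Essential prime implicants: --100, -0111, 1-1-0, 10---
Petrick residual → -1011, 010-0
Minimum SOP uses 6 PIs: cd'e' + b'cde + bc'de + a'bc'e' + ace' + ab'

6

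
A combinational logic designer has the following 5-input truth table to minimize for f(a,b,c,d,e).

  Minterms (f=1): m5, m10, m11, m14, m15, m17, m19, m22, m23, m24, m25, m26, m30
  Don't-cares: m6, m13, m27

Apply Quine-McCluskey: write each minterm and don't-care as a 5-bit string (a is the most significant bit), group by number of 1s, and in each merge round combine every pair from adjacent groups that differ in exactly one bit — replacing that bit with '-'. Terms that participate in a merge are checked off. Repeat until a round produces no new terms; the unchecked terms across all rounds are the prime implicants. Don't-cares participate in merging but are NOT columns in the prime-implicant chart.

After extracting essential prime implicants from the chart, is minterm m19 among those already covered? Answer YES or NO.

size-2^0 implicants → 00101(✓)  00110(✓)  01010(✓)  01011(✓)  01101(✓)  01110(✓)  01111(✓)  10001(✓)  10011(✓)  10110(✓)  10111(✓)  11000(✓)  11001(✓)  11010(✓)  11011(✓)  11110(✓)
size-2^1 implicants → -0110(✓)  -1010(✓)  -1011(✓)  -1110(✓)  0-101  0-110(✓)  01-10(✓)  01-11(✓)  0101-(✓)  011-1  0111-(✓)  1-001(✓)  1-011(✓)  1-110(✓)  10-11  100-1(✓)  1011-  11-10(✓)  110-0(✓)  110-1(✓)  1100-(✓)  1101-(✓)
size-2^2 implicants → --110  -1-10  -101-  01-1-  1-0-1  110--
Unchecked terms (primes): --110, -1-10, -101-, 0-101, 01-1-, 011-1, 1-0-1, 10-11, 1011-, 110--
Minterm coverage:
  m5 ⊆ 0-101 [E]
  m10 ⊆ -1-10,-101-,01-1-
  m11 ⊆ -101-,01-1-
  m14 ⊆ --110,-1-10,01-1-
  m15 ⊆ 01-1-,011-1
  m17 ⊆ 1-0-1 [E]
  m19 ⊆ 1-0-1,10-11
  m22 ⊆ --110,1011-
  m23 ⊆ 10-11,1011-
  m24 ⊆ 110-- [E]
  m25 ⊆ 1-0-1,110--
  m26 ⊆ -1-10,-101-,110--
  m30 ⊆ --110,-1-10
E = {0-101, 1-0-1, 110--}

YES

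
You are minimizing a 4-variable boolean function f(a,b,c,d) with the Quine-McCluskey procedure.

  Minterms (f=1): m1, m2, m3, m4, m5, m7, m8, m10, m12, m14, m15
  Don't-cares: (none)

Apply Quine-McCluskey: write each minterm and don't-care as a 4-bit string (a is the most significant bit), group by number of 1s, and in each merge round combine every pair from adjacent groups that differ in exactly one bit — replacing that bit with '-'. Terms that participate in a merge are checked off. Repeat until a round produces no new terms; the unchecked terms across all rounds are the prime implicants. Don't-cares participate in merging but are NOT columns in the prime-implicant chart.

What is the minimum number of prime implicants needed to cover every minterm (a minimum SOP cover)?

size-2^0 implicants → 0001(✓)  0010(✓)  0011(✓)  0100(✓)  0101(✓)  0111(✓)  1000(✓)  1010(✓)  1100(✓)  1110(✓)  1111(✓)
size-2^1 implicants → -010  -100  -111  0-01(✓)  0-11(✓)  00-1(✓)  001-  01-1(✓)  010-  1-00(✓)  1-10(✓)  10-0(✓)  11-0(✓)  111-
size-2^2 implicants → 0--1  1--0
Unchecked terms (primes): -010, -100, -111, 0--1, 001-, 010-, 1--0, 111-
Minterm coverage:
  m1 ⊆ 0--1 [E]
  m2 ⊆ -010,001-
  m3 ⊆ 0--1,001-
  m4 ⊆ -100,010-
  m5 ⊆ 0--1,010-
  m7 ⊆ -111,0--1
  m8 ⊆ 1--0 [E]
  m10 ⊆ -010,1--0
  m12 ⊆ -100,1--0
  m14 ⊆ 1--0,111-
  m15 ⊆ -111,111-
E = {0--1, 1--0}
Petrick residual → -010, -100, -111
Cover = b'cd' + bc'd' + bcd + a'd + ad'  |cover|=5

5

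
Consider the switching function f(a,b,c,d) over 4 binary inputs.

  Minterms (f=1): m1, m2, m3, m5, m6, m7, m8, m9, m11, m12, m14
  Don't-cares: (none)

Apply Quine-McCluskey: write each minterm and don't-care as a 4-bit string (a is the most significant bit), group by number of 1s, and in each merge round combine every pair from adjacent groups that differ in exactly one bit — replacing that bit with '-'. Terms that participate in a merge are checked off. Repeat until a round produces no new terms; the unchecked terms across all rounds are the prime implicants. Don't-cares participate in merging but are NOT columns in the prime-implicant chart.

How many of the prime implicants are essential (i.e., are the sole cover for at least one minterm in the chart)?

3

Round 0: 0001✓ 0010✓ 0011✓ 0101✓ 0110✓ 0111✓ 1000✓ 1001✓ 1011✓ 1100✓ 1110✓
Round 1: -001✓ -011✓ -110 0-01✓ 0-10✓ 0-11✓ 00-1✓ 001-✓ 01-1✓ 011-✓ 1-00 10-1✓ 100- 11-0
Round 2: -0-1 0--1 0-1-
PIs = {-0-1, -110, 0--1, 0-1-, 1-00, 100-, 11-0}
Coverage chart:
  m1: -0-1,0--1
  m2: 0-1- ←essential
  m3: -0-1,0--1,0-1-
  m5: 0--1 ←essential
  m6: -110,0-1-
  m7: 0--1,0-1-
  m8: 1-00,100-
  m9: -0-1,100-
  m11: -0-1 ←essential
  m12: 1-00,11-0
  m14: -110,11-0
Essential: -0-1, 0--1, 0-1-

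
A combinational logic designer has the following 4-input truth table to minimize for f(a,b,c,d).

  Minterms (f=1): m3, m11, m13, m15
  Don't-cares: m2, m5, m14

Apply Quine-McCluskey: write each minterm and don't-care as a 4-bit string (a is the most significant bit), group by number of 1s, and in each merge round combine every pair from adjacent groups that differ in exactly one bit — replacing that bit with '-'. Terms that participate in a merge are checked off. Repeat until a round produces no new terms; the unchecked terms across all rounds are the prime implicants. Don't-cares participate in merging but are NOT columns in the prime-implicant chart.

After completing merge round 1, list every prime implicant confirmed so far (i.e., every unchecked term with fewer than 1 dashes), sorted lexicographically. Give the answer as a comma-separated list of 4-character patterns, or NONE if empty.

size-2^0 implicants → 0010(✓)  0011(✓)  0101(✓)  1011(✓)  1101(✓)  1110(✓)  1111(✓)
size-2^1 implicants → -011  -101  001-  1-11  11-1  111-
Unchecked terms (primes): -011, -101, 001-, 1-11, 11-1, 111-

NONE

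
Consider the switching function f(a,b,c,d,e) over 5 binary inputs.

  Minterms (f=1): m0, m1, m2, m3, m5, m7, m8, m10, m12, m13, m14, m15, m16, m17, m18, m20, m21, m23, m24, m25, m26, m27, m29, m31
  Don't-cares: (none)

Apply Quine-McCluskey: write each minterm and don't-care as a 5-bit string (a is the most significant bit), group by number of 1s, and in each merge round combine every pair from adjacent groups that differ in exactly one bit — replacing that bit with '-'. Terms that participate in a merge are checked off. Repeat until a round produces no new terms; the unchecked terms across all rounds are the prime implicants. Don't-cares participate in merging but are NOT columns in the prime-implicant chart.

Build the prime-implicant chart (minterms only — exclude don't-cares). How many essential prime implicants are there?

Round 0: 00000✓ 00001✓ 00010✓ 00011✓ 00101✓ 00111✓ 01000✓ 01010✓ 01100✓ 01101✓ 01110✓ 01111✓ 10000✓ 10001✓ 10010✓ 10100✓ 10101✓ 10111✓ 11000✓ 11001✓ 11010✓ 11011✓ 11101✓ 11111✓
Round 1: -0000✓ -0001✓ -0010✓ -0101✓ -0111✓ -1000✓ -1010✓ -1101✓ -1111✓ 0-000✓ 0-010✓ 0-101✓ 0-111✓ 00-01✓ 00-11✓ 000-0✓ 000-1✓ 0000-✓ 0001-✓ 001-1✓ 01-00✓ 01-10✓ 010-0✓ 011-0✓ 011-1✓ 0110-✓ 0111-✓ 1-000✓ 1-001✓ 1-010✓ 1-101✓ 1-111✓ 10-00✓ 10-01✓ 100-0✓ 1000-✓ 101-1✓ 1010-✓ 11-01✓ 11-11✓ 110-0✓ 110-1✓ 1100-✓ 1101-✓ 111-1✓
Round 2: --000✓ --010✓ --101✓ --111✓ -0-01 -00-0✓ -000- -01-1✓ -10-0✓ -11-1✓ 0-0-0✓ 0-1-1✓ 00--1 000-- 01--0 011-- 1--01 1-0-0✓ 1-00- 1-1-1✓ 10-0- 11--1 110--
Round 3: --0-0 --1-1
PIs = {--0-0, --1-1, -0-01, -000-, 00--1, 000--, 01--0, 011--, 1--01, 1-00-, 10-0-, 11--1, 110--}
Coverage chart:
  m0: --0-0,-000-,000--
  m1: -0-01,-000-,00--1,000--
  m2: --0-0,000--
  m3: 00--1,000--
  m5: --1-1,-0-01,00--1
  m7: --1-1,00--1
  m8: --0-0,01--0
  m10: --0-0,01--0
  m12: 01--0,011--
  m13: --1-1,011--
  m14: 01--0,011--
  m15: --1-1,011--
  m16: --0-0,-000-,1-00-,10-0-
  m17: -0-01,-000-,1--01,1-00-,10-0-
  m18: --0-0 ←essential
  m20: 10-0- ←essential
  m21: --1-1,-0-01,1--01,10-0-
  m23: --1-1 ←essential
  m24: --0-0,1-00-,110--
  m25: 1--01,1-00-,11--1,110--
  m26: --0-0,110--
  m27: 11--1,110--
  m29: --1-1,1--01,11--1
  m31: --1-1,11--1
Essential: --0-0, --1-1, 10-0-

3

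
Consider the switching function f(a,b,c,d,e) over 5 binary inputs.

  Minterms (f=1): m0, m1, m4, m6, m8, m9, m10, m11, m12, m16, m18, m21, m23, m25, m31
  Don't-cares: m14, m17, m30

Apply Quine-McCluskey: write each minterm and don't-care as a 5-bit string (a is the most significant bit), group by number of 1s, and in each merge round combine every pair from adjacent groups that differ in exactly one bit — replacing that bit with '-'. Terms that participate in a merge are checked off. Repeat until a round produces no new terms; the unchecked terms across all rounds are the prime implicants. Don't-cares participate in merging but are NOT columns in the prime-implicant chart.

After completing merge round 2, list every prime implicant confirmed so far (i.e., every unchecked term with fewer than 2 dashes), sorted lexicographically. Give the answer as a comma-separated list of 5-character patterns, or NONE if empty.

size-2^0 implicants → 00000(✓)  00001(✓)  00100(✓)  00110(✓)  01000(✓)  01001(✓)  01010(✓)  01011(✓)  01100(✓)  01110(✓)  10000(✓)  10001(✓)  10010(✓)  10101(✓)  10111(✓)  11001(✓)  11110(✓)  11111(✓)
size-2^1 implicants → -0000(✓)  -0001(✓)  -1001(✓)  -1110  0-000(✓)  0-001(✓)  0-100(✓)  0-110(✓)  00-00(✓)  0000-(✓)  001-0(✓)  01-00(✓)  01-10(✓)  010-0(✓)  010-1(✓)  0100-(✓)  0101-(✓)  011-0(✓)  1-001(✓)  1-111  10-01  100-0  1000-(✓)  101-1  1111-
size-2^2 implicants → --001  -000-  0--00  0-00-  0-1-0  01--0  010--
Unchecked terms (primes): --001, -000-, -1110, 0--00, 0-00-, 0-1-0, 01--0, 010--, 1-111, 10-01, 100-0, 101-1, 1111-

-1110, 1-111, 10-01, 100-0, 101-1, 1111-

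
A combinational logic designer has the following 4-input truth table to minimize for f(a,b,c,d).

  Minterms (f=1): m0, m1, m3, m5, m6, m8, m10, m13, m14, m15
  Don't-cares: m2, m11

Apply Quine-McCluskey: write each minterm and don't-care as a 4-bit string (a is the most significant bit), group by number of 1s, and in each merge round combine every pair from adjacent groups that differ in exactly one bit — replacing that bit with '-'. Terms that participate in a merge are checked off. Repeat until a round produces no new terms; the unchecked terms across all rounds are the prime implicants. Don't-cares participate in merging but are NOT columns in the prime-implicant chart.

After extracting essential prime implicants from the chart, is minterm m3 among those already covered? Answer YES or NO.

size-2^0 implicants → 0000(✓)  0001(✓)  0010(✓)  0011(✓)  0101(✓)  0110(✓)  1000(✓)  1010(✓)  1011(✓)  1101(✓)  1110(✓)  1111(✓)
size-2^1 implicants → -000(✓)  -010(✓)  -011(✓)  -101  -110(✓)  0-01  0-10(✓)  00-0(✓)  00-1(✓)  000-(✓)  001-(✓)  1-10(✓)  1-11(✓)  10-0(✓)  101-(✓)  11-1  111-(✓)
size-2^2 implicants → --10  -0-0  -01-  00--  1-1-
Unchecked terms (primes): --10, -0-0, -01-, -101, 0-01, 00--, 1-1-, 11-1
Minterm coverage:
  m0 ⊆ -0-0,00--
  m1 ⊆ 0-01,00--
  m3 ⊆ -01-,00--
  m5 ⊆ -101,0-01
  m6 ⊆ --10 [E]
  m8 ⊆ -0-0 [E]
  m10 ⊆ --10,-0-0,-01-,1-1-
  m13 ⊆ -101,11-1
  m14 ⊆ --10,1-1-
  m15 ⊆ 1-1-,11-1
E = {--10, -0-0}

NO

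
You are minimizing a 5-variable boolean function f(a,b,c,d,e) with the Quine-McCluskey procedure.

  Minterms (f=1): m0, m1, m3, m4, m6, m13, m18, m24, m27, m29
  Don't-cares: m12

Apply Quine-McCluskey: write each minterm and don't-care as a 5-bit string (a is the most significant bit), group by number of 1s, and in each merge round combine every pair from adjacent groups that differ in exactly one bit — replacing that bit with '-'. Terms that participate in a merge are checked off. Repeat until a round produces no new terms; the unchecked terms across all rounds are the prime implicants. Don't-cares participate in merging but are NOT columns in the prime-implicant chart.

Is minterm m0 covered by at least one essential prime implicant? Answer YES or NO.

NO

size-2^0 implicants → 00000(✓)  00001(✓)  00011(✓)  00100(✓)  00110(✓)  01100(✓)  01101(✓)  10010  11000  11011  11101(✓)
size-2^1 implicants → -1101  0-100  00-00  000-1  0000-  001-0  0110-
Unchecked terms (primes): -1101, 0-100, 00-00, 000-1, 0000-, 001-0, 0110-, 10010, 11000, 11011
Minterm coverage:
  m0 ⊆ 00-00,0000-
  m1 ⊆ 000-1,0000-
  m3 ⊆ 000-1 [E]
  m4 ⊆ 0-100,00-00,001-0
  m6 ⊆ 001-0 [E]
  m13 ⊆ -1101,0110-
  m18 ⊆ 10010 [E]
  m24 ⊆ 11000 [E]
  m27 ⊆ 11011 [E]
  m29 ⊆ -1101 [E]
E = {-1101, 000-1, 001-0, 10010, 11000, 11011}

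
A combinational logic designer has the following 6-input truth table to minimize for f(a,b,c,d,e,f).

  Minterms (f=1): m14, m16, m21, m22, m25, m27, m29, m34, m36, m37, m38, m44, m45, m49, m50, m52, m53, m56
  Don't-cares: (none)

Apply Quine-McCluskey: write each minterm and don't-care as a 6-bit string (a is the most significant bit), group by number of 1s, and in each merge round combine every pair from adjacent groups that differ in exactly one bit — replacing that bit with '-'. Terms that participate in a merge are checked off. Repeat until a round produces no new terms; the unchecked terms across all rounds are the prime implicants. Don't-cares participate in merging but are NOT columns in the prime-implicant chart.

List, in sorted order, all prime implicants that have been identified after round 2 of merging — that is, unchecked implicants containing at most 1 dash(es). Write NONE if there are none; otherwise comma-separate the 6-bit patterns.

-10101, 001110, 01-101, 010000, 010110, 011-01, 0110-1, 1-0010, 100-10, 1001-0, 110-01, 111000

Round 0: 001110 010000 010101✓ 010110 011001✓ 011011✓ 011101✓ 100010✓ 100100✓ 100101✓ 100110✓ 101100✓ 101101✓ 110001✓ 110010✓ 110100✓ 110101✓ 111000
Round 1: -10101 01-101 011-01 0110-1 1-0010 1-0100✓ 1-0101✓ 10-100✓ 10-101✓ 100-10 1001-0 10010-✓ 10110-✓ 110-01 11010-✓
Round 2: 1-010- 10-10-
PIs = {-10101, 001110, 01-101, 010000, 010110, 011-01, 0110-1, 1-0010, 1-010-, 10-10-, 100-10, 1001-0, 110-01, 111000}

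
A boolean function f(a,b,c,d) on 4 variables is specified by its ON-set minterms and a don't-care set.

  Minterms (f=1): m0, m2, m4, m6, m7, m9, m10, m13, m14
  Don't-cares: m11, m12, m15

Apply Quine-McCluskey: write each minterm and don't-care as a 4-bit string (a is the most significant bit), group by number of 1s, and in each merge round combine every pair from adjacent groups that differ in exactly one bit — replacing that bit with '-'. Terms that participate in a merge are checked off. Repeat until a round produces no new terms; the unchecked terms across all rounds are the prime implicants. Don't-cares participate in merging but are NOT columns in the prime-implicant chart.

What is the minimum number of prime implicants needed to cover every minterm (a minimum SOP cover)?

size-2^0 implicants → 0000(✓)  0010(✓)  0100(✓)  0110(✓)  0111(✓)  1001(✓)  1010(✓)  1011(✓)  1100(✓)  1101(✓)  1110(✓)  1111(✓)
size-2^1 implicants → -010(✓)  -100(✓)  -110(✓)  -111(✓)  0-00(✓)  0-10(✓)  00-0(✓)  01-0(✓)  011-(✓)  1-01(✓)  1-10(✓)  1-11(✓)  10-1(✓)  101-(✓)  11-0(✓)  11-1(✓)  110-(✓)  111-(✓)
size-2^2 implicants → --10  -1-0  -11-  0--0  1--1  1-1-  11--
Unchecked terms (primes): --10, -1-0, -11-, 0--0, 1--1, 1-1-, 11--
Minterm coverage:
  m0 ⊆ 0--0 [E]
  m2 ⊆ --10,0--0
  m4 ⊆ -1-0,0--0
  m6 ⊆ --10,-1-0,-11-,0--0
  m7 ⊆ -11- [E]
  m9 ⊆ 1--1 [E]
  m10 ⊆ --10,1-1-
  m13 ⊆ 1--1,11--
  m14 ⊆ --10,-1-0,-11-,1-1-,11--
E = {-11-, 0--0, 1--1}
Petrick residual → --10
Cover = cd' + bc + a'd' + ad  |cover|=4

4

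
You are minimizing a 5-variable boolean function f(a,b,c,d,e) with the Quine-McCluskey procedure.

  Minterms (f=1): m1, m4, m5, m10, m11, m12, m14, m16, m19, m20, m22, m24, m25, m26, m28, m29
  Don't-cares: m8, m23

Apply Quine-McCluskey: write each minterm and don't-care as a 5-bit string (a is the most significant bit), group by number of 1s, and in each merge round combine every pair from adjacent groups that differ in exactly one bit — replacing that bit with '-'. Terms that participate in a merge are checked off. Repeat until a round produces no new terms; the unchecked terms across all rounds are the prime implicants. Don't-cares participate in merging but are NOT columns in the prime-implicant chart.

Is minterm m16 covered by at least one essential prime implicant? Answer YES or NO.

YES

Round 0: 00001✓ 00100✓ 00101✓ 01000✓ 01010✓ 01011✓ 01100✓ 01110✓ 10000✓ 10011✓ 10100✓ 10110✓ 10111✓ 11000✓ 11001✓ 11010✓ 11100✓ 11101✓
Round 1: -0100✓ -1000✓ -1010✓ -1100✓ 0-100✓ 00-01 0010- 01-00✓ 01-10✓ 010-0✓ 0101- 011-0✓ 1-000✓ 1-100✓ 10-00✓ 10-11 101-0 1011- 11-00✓ 11-01✓ 110-0✓ 1100-✓ 1110-✓
Round 2: --100 -1-00 -10-0 01--0 1--00 11-0-
PIs = {--100, -1-00, -10-0, 00-01, 0010-, 01--0, 0101-, 1--00, 10-11, 101-0, 1011-, 11-0-}
Coverage chart:
  m1: 00-01 ←essential
  m4: --100,0010-
  m5: 00-01,0010-
  m10: -10-0,01--0,0101-
  m11: 0101- ←essential
  m12: --100,-1-00,01--0
  m14: 01--0 ←essential
  m16: 1--00 ←essential
  m19: 10-11 ←essential
  m20: --100,1--00,101-0
  m22: 101-0,1011-
  m24: -1-00,-10-0,1--00,11-0-
  m25: 11-0- ←essential
  m26: -10-0 ←essential
  m28: --100,-1-00,1--00,11-0-
  m29: 11-0- ←essential
Essential: -10-0, 00-01, 01--0, 0101-, 1--00, 10-11, 11-0-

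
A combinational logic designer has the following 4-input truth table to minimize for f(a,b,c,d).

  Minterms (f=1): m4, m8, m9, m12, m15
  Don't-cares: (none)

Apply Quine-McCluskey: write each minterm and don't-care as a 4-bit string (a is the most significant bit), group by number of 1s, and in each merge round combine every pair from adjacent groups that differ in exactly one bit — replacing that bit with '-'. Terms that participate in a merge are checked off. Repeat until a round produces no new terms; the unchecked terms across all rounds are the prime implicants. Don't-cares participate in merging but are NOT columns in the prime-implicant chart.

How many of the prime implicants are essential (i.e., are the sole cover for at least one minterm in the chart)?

3

[col 0] 0100*, 1000*, 1001*, 1100*, 1111
[col 1] -100, 1-00, 100-
Prime implicants: -100, 1-00, 100-, 1111
PI chart (minterm → PIs covering it):
  4 | -100  (sole → essential)
  8 | 1-00,100-
  9 | 100-  (sole → essential)
  12 | -100,1-00
  15 | 1111  (sole → essential)
Essential prime implicants: -100, 100-, 1111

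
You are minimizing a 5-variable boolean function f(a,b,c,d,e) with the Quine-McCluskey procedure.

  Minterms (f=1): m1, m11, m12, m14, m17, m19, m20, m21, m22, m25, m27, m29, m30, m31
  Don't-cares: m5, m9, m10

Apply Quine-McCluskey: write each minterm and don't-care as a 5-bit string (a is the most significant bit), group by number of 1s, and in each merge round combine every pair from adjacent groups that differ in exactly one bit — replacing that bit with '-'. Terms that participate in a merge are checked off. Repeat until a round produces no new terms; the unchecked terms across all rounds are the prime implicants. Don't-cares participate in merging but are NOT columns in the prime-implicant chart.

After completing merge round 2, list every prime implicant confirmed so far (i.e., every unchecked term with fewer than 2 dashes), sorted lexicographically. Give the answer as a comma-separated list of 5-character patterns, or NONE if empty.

-1110, 01-10, 0101-, 011-0, 1-110, 101-0, 1010-, 1111-

[col 0] 00001*, 00101*, 01001*, 01010*, 01011*, 01100*, 01110*, 10001*, 10011*, 10100*, 10101*, 10110*, 11001*, 11011*, 11101*, 11110*, 11111*
[col 1] -0001*, -0101*, -1001*, -1011*, -1110, 0-001*, 00-01*, 01-10, 010-1*, 0101-, 011-0, 1-001*, 1-011*, 1-101*, 1-110, 10-01*, 100-1*, 101-0, 1010-, 11-01*, 11-11*, 110-1*, 111-1*, 1111-
[col 2] --001, -0-01, -10-1, 1--01, 1-0-1, 11--1
Prime implicants: --001, -0-01, -10-1, -1110, 01-10, 0101-, 011-0, 1--01, 1-0-1, 1-110, 101-0, 1010-, 11--1, 1111-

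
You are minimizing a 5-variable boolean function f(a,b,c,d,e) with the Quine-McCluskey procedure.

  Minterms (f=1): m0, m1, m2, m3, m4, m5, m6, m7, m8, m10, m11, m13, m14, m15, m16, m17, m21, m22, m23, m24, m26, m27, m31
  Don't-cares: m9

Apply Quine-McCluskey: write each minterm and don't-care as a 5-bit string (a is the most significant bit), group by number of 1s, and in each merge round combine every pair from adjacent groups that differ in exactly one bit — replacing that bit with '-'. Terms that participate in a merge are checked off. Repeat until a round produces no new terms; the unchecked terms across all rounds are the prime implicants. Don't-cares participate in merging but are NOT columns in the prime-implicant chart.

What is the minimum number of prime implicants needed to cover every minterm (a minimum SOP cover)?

Round 0: 00000✓ 00001✓ 00010✓ 00011✓ 00100✓ 00101✓ 00110✓ 00111✓ 01000✓ 01001✓ 01010✓ 01011✓ 01101✓ 01110✓ 01111✓ 10000✓ 10001✓ 10101✓ 10110✓ 10111✓ 11000✓ 11010✓ 11011✓ 11111✓
Round 1: -0000✓ -0001✓ -0101✓ -0110✓ -0111✓ -1000✓ -1010✓ -1011✓ -1111✓ 0-000✓ 0-001✓ 0-010✓ 0-011✓ 0-101✓ 0-110✓ 0-111✓ 00-00✓ 00-01✓ 00-10✓ 00-11✓ 000-0✓ 000-1✓ 0000-✓ 0001-✓ 001-0✓ 001-1✓ 0010-✓ 0011-✓ 01-01✓ 01-10✓ 01-11✓ 010-0✓ 010-1✓ 0100-✓ 0101-✓ 011-1✓ 0111-✓ 1-000✓ 1-111✓ 10-01✓ 1000-✓ 101-1✓ 1011-✓ 11-11✓ 110-0✓ 1101-✓
Round 2: --000 --111 -0-01 -000- -01-1 -011- -1-11 -10-0 -101- 0--01✓ 0--10✓ 0--11✓ 0-0-0✓ 0-0-1✓ 0-00-✓ 0-01-✓ 0-1-1✓ 0-11-✓ 00--0✓ 00--1✓ 00-0-✓ 00-1-✓ 000--✓ 001--✓ 01--1✓ 01-1-✓ 010--✓
Round 3: 0---1 0--1- 0-0-- 00---
PIs = {--000, --111, -0-01, -000-, -01-1, -011-, -1-11, -10-0, -101-, 0---1, 0--1-, 0-0--, 00---}
Coverage chart:
  m0: --000,-000-,0-0--,00---
  m1: -0-01,-000-,0---1,0-0--,00---
  m2: 0--1-,0-0--,00---
  m3: 0---1,0--1-,0-0--,00---
  m4: 00--- ←essential
  m5: -0-01,-01-1,0---1,00---
  m6: -011-,0--1-,00---
  m7: --111,-01-1,-011-,0---1,0--1-,00---
  m8: --000,-10-0,0-0--
  m10: -10-0,-101-,0--1-,0-0--
  m11: -1-11,-101-,0---1,0--1-,0-0--
  m13: 0---1 ←essential
  m14: 0--1- ←essential
  m15: --111,-1-11,0---1,0--1-
  m16: --000,-000-
  m17: -0-01,-000-
  m21: -0-01,-01-1
  m22: -011- ←essential
  m23: --111,-01-1,-011-
  m24: --000,-10-0
  m26: -10-0,-101-
  m27: -1-11,-101-
  m31: --111,-1-11
Essential: -011-, 0---1, 0--1-, 00---
Petrick residual → --000, --111, -0-01, -101-
Min cover (8 terms): c'd'e' + cde + b'd'e + b'cd + bc'd + a'e + a'd + a'b'

8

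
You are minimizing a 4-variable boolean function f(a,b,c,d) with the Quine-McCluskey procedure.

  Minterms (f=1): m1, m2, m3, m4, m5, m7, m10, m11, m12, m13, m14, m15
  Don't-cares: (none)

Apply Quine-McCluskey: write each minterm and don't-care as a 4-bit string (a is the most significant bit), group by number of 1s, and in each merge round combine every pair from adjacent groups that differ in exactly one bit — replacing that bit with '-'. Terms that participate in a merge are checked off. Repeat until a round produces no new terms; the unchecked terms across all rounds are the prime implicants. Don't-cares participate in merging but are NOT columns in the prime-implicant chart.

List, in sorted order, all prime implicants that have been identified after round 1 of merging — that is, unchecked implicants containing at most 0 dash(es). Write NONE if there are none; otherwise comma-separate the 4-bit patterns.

NONE

Round 0: 0001✓ 0010✓ 0011✓ 0100✓ 0101✓ 0111✓ 1010✓ 1011✓ 1100✓ 1101✓ 1110✓ 1111✓
Round 1: -010✓ -011✓ -100✓ -101✓ -111✓ 0-01✓ 0-11✓ 00-1✓ 001-✓ 01-1✓ 010-✓ 1-10✓ 1-11✓ 101-✓ 11-0✓ 11-1✓ 110-✓ 111-✓
Round 2: --11 -01- -1-1 -10- 0--1 1-1- 11--
PIs = {--11, -01-, -1-1, -10-, 0--1, 1-1-, 11--}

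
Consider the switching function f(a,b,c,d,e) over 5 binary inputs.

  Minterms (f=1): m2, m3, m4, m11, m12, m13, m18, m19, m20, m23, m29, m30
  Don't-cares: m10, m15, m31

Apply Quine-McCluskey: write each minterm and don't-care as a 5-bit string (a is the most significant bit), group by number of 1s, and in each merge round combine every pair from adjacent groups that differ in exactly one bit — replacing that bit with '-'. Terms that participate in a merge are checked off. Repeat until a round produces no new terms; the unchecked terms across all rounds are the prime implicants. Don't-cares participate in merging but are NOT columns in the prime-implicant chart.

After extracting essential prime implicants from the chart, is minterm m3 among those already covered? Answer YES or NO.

YES

Round 0: 00010✓ 00011✓ 00100✓ 01010✓ 01011✓ 01100✓ 01101✓ 01111✓ 10010✓ 10011✓ 10100✓ 10111✓ 11101✓ 11110✓ 11111✓
Round 1: -0010✓ -0011✓ -0100 -1101✓ -1111✓ 0-010✓ 0-011✓ 0-100 0001-✓ 01-11 0101-✓ 011-1✓ 0110- 1-111 10-11 1001-✓ 111-1✓ 1111-
Round 2: -001- -11-1 0-01-
PIs = {-001-, -0100, -11-1, 0-01-, 0-100, 01-11, 0110-, 1-111, 10-11, 1111-}
Coverage chart:
  m2: -001-,0-01-
  m3: -001-,0-01-
  m4: -0100,0-100
  m11: 0-01-,01-11
  m12: 0-100,0110-
  m13: -11-1,0110-
  m18: -001- ←essential
  m19: -001-,10-11
  m20: -0100 ←essential
  m23: 1-111,10-11
  m29: -11-1 ←essential
  m30: 1111- ←essential
Essential: -001-, -0100, -11-1, 1111-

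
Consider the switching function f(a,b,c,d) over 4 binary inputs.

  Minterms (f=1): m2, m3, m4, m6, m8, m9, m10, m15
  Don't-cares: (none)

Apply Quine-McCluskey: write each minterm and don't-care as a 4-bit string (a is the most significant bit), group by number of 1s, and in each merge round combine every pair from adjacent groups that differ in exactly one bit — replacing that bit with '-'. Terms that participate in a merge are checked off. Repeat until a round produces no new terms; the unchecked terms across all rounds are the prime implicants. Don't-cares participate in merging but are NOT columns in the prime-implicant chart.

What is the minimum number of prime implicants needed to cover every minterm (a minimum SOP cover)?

Round 0: 0010✓ 0011✓ 0100✓ 0110✓ 1000✓ 1001✓ 1010✓ 1111
Round 1: -010 0-10 001- 01-0 10-0 100-
PIs = {-010, 0-10, 001-, 01-0, 10-0, 100-, 1111}
Coverage chart:
  m2: -010,0-10,001-
  m3: 001- ←essential
  m4: 01-0 ←essential
  m6: 0-10,01-0
  m8: 10-0,100-
  m9: 100- ←essential
  m10: -010,10-0
  m15: 1111 ←essential
Essential: 001-, 01-0, 100-, 1111
Petrick residual → -010
Min cover (5 terms): b'cd' + a'b'c + a'bd' + ab'c' + abcd

5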